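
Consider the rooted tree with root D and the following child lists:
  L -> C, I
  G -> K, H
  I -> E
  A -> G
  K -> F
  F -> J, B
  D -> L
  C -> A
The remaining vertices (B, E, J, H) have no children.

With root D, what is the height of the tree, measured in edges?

The longest root-to-leaf path is D → L → C → A → G → K → F → B (7 edges).

7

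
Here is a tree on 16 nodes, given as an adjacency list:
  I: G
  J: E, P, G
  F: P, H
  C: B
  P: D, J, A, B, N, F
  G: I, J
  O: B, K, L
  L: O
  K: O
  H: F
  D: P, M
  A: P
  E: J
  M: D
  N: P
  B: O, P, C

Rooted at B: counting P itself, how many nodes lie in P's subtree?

The subtree rooted at P contains: P, D, F, J, N, A, M, H, E, G, I — 11 nodes.

11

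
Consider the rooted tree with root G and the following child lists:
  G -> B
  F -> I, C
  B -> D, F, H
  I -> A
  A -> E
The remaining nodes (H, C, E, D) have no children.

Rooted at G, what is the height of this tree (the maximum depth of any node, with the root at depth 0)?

E sits deepest: G–B–F–I–A–E — 5 edges from the root.

5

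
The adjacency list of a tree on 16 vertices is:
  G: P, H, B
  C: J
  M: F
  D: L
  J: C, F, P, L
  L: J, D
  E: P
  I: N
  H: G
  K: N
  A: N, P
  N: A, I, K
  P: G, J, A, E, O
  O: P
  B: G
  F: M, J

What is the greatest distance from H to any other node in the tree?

5

A farthest node from H is I (M, D, K also at distance 5).
The path H–G–P–A–N–I has 5 edges.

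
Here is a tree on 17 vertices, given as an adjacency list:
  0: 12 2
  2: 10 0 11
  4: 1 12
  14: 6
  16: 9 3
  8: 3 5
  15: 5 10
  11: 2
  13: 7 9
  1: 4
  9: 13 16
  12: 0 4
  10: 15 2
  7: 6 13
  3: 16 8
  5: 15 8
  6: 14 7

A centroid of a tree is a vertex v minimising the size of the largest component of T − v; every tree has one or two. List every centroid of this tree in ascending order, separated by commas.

Removing 5 splits the tree into components of sizes 8, 8; the largest is 8 ≤ ⌊17/2⌋ = 8.
Every other node leaves some component of size > 8, so the centroid is unique.

5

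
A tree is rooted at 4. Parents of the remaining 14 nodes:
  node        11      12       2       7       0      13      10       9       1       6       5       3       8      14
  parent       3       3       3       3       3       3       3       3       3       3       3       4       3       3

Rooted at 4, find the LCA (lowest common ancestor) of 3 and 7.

3

3's ancestor chain is 3, 4 and 7's is 7, 3, 4; they first meet at 3.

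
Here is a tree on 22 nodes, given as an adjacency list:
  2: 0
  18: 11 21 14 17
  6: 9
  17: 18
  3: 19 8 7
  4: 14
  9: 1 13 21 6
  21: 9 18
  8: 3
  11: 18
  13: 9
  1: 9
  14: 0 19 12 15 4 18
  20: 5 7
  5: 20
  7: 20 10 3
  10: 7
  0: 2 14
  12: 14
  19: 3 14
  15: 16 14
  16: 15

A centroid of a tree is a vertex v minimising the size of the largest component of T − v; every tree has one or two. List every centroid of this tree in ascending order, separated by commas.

14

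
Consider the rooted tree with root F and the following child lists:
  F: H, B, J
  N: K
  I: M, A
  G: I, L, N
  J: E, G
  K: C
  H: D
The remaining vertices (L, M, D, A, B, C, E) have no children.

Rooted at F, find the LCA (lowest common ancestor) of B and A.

F

B's ancestor chain is B, F and A's is A, I, G, J, F; they first meet at F.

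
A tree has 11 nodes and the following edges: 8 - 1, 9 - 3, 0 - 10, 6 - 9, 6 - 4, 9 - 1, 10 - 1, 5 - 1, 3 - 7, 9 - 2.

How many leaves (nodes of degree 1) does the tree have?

The leaves are 0, 2, 4, 5, 7, 8.
That is 6 leaves.

6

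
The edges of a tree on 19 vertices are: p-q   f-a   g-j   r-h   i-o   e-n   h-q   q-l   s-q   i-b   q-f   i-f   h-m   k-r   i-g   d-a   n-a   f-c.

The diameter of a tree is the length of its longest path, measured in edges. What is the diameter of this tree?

Starting from e, a farthest node is k at distance 7.
One longest path: e - n - a - f - q - h - r - k.
So the diameter is 7.

7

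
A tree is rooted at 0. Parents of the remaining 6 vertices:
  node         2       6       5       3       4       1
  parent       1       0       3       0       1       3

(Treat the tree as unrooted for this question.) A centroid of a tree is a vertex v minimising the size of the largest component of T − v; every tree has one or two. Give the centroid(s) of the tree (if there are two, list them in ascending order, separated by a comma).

If 3 is removed the pieces have sizes 3, 2, 1, all ≤ ⌊7/2⌋ = 3.
Every other node leaves some component of size > 3, so the centroid is unique.

3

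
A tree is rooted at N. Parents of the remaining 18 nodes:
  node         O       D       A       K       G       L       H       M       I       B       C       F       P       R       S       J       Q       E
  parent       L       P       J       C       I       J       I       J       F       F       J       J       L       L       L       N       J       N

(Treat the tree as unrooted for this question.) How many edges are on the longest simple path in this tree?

A longest path is D-P-L-J-F-I-H, with 6 edges.

6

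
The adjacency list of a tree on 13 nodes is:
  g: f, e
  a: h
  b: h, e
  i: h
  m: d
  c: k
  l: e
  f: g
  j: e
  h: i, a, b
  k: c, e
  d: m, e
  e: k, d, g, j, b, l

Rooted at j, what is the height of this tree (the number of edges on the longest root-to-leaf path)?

4

A deepest node is i, reached by j–e–b–h–i.
That path has 4 edges, so the height is 4.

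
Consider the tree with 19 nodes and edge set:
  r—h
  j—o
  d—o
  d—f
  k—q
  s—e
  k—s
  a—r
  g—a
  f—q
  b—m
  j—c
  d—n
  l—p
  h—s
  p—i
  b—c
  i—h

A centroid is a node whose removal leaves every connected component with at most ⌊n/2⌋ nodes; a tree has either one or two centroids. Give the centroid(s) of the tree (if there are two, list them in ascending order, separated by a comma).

If k is removed the pieces have sizes 9, 9, all ≤ ⌊19/2⌋ = 9.
No neighbour of k does as well, so k is the unique centroid.

k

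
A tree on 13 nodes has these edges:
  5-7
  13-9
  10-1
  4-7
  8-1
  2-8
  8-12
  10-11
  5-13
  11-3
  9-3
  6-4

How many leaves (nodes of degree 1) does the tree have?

The leaves are 2, 6, 12.
That is 3 leaves.

3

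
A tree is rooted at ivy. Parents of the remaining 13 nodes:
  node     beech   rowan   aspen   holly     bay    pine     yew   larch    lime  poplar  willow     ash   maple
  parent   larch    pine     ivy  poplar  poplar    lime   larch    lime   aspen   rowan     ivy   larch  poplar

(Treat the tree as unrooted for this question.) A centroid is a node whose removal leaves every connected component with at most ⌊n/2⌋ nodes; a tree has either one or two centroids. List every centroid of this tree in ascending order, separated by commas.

lime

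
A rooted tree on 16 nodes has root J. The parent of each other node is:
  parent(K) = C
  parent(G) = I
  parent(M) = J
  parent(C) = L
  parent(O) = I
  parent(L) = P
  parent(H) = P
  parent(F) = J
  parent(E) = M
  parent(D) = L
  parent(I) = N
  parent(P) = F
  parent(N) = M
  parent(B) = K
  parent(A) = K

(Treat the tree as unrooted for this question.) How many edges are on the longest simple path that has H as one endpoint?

Distances from H peak at 7, attained at O (G also at distance 7).
H – P – F – J – M – N – I – O

7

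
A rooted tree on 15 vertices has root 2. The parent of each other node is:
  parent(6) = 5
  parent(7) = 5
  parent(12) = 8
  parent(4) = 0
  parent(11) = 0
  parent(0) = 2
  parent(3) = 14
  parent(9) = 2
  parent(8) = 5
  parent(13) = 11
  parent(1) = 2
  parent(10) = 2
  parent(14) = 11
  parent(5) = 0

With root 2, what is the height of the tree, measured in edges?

12 sits deepest: 2–0–5–8–12 — 4 edges from the root.

4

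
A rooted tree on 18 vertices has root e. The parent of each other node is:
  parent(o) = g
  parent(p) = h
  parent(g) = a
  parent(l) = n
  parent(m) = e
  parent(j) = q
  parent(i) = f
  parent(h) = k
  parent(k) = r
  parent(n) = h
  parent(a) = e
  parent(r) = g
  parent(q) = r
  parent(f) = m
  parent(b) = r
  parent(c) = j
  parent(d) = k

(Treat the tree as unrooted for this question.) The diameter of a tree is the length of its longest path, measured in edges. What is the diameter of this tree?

10

A longest path is i – f – m – e – a – g – r – k – h – n – l, with 10 edges.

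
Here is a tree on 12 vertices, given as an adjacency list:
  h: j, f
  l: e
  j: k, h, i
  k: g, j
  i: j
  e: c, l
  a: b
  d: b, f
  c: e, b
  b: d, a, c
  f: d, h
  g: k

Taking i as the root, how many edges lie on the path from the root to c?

i → j → h → f → d → b → c — 6 edges.

6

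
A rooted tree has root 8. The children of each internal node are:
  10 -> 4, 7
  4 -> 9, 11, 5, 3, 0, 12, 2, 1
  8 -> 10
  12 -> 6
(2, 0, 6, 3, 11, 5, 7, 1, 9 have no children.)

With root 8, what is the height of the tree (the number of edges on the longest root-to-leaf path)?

The longest root-to-leaf path is 8 – 10 – 4 – 12 – 6 (4 edges).

4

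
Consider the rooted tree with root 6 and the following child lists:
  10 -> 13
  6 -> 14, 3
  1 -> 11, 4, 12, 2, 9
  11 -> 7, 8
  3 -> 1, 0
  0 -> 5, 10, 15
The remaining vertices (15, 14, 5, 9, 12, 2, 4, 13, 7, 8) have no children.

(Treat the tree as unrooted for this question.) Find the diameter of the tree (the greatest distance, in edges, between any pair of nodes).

6

BFS from 13 reaches 7 last, at distance 6; BFS from 7 confirms no node is farther.
Path: 13 - 10 - 0 - 3 - 1 - 11 - 7.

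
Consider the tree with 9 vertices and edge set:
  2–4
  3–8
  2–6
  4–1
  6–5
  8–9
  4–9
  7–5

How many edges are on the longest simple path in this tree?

BFS from 3 reaches 7 last, at distance 7; BFS from 7 confirms no node is farther.
Path: 3–8–9–4–2–6–5–7.

7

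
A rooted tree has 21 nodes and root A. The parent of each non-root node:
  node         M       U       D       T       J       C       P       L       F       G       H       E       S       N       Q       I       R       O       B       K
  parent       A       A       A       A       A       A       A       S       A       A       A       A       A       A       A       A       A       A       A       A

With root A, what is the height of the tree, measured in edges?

2

A deepest node is L, reached by A → S → L.
That path has 2 edges, so the height is 2.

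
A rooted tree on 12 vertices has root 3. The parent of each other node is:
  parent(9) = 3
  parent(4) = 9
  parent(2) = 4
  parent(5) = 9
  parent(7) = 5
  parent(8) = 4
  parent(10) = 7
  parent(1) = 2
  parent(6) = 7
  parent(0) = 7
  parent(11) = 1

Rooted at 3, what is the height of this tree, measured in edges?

11 sits deepest: 3–9–4–2–1–11 — 5 edges from the root.

5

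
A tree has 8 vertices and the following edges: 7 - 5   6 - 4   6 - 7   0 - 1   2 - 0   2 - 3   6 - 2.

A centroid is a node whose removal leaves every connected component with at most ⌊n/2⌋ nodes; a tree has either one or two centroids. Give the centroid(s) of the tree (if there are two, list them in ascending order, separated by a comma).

Removing 6 splits the tree into components of sizes 4, 2, 1; the largest is 4 ≤ ⌊8/2⌋ = 4.
Its neighbour 2 also leaves a largest component of size 4, so both are centroids.

2, 6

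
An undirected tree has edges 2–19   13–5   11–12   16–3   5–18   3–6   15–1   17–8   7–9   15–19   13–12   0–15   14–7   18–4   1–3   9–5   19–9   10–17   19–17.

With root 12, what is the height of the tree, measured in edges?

8

6 sits deepest: 12 → 13 → 5 → 9 → 19 → 15 → 1 → 3 → 6 — 8 edges from the root.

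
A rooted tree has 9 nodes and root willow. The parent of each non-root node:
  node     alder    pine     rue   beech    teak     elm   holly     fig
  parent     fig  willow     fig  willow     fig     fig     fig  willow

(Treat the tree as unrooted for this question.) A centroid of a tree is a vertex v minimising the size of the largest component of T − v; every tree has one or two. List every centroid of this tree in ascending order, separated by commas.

If fig is removed the pieces have sizes 3, 1, 1, 1, 1, 1, all ≤ ⌊9/2⌋ = 4.
Every other node leaves some component of size > 4, so the centroid is unique.

fig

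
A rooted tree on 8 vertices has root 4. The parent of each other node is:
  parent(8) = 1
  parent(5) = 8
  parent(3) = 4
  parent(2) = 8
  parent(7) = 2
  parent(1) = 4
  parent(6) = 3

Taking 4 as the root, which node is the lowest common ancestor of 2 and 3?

Path 2→root: 2 8 1 4; path 3→root: 3 4.
First common node: 4.

4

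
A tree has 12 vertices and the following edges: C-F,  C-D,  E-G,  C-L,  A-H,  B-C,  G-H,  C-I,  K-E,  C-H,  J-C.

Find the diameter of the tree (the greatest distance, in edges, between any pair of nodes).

5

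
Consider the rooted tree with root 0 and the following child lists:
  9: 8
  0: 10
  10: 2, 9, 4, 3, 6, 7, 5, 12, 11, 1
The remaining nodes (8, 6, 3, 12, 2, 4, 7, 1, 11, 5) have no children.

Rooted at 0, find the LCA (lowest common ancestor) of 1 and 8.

10

Ancestors of 1 (toward the root): 1, 10, 0.
Ancestors of 8: 8, 9, 10, 0.
The deepest node appearing in both lists is 10.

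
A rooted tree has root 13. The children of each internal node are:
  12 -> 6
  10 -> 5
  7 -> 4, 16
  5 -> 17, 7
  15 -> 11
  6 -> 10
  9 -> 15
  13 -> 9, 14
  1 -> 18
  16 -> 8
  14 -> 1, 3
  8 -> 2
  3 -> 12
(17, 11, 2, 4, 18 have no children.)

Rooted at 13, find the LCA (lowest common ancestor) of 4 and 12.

12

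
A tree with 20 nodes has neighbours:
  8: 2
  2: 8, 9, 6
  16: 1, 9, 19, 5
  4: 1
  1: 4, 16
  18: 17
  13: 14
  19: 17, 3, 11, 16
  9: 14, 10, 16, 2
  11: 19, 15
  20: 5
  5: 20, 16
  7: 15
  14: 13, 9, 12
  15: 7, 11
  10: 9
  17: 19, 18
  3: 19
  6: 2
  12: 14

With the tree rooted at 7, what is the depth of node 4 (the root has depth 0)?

Climbing from 4 to the root: 4–1–16–19–11–15–7. That's 6 steps.

6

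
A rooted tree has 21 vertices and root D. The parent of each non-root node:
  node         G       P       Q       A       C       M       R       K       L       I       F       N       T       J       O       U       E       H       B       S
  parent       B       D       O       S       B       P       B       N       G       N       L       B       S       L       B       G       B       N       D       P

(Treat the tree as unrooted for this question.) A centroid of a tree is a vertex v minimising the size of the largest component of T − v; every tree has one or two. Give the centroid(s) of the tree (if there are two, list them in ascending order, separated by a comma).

If B is removed the pieces have sizes 6, 5, 4, 2, 1, 1, 1, all ≤ ⌊21/2⌋ = 10.
No neighbour of B does as well, so B is the unique centroid.

B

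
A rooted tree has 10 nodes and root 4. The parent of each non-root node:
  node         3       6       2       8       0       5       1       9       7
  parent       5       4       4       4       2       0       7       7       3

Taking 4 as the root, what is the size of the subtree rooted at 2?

The subtree rooted at 2 contains: 2, 0, 5, 3, 7, 1, 9 — 7 nodes.

7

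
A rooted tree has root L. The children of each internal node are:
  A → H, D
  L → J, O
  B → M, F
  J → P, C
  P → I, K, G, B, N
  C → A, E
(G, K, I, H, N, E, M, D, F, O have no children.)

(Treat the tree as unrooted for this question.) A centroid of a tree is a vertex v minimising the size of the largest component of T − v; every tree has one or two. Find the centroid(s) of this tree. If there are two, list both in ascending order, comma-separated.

J, P

If P is removed the pieces have sizes 8, 3, 1, 1, 1, 1, all ≤ ⌊16/2⌋ = 8.
J is adjacent to P and is also a centroid (the largest component after removing it is likewise 8).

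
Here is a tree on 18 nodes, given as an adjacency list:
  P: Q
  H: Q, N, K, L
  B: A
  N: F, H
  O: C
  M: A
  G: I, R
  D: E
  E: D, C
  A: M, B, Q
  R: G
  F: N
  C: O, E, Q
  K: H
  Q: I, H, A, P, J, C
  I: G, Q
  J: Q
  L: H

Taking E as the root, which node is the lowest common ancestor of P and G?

Q

P's ancestor chain is P, Q, C, E and G's is G, I, Q, C, E; they first meet at Q.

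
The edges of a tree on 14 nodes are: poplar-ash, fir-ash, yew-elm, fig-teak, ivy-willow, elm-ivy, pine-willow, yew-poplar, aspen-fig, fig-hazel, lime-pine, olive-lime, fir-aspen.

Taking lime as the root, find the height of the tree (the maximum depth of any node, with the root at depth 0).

The longest root-to-leaf path is lime – pine – willow – ivy – elm – yew – poplar – ash – fir – aspen – fig – hazel (11 edges).

11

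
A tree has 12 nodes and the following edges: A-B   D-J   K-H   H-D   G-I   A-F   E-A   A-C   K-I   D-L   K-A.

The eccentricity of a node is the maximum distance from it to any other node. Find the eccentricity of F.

Distances from F peak at 5, attained at L (J also at distance 5).
F–A–K–H–D–L

5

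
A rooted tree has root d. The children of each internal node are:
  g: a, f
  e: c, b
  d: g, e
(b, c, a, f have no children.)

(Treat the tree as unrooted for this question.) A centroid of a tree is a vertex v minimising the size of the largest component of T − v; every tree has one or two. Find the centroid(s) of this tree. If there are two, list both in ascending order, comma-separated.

Delete d: the remaining components have sizes 3, 3. Max 3 ≤ 3, so d is a centroid.
No neighbour of d does as well, so d is the unique centroid.

d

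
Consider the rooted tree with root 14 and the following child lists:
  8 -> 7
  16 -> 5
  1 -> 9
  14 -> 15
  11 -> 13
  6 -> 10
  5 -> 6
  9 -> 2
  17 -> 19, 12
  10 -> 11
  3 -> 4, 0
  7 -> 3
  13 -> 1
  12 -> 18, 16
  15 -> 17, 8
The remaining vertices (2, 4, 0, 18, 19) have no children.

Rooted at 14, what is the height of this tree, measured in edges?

2 sits deepest: 14–15–17–12–16–5–6–10–11–13–1–9–2 — 12 edges from the root.

12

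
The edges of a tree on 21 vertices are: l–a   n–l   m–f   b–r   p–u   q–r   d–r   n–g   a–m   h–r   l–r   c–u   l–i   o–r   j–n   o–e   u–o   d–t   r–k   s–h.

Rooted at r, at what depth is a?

r–l–a — 2 edges.

2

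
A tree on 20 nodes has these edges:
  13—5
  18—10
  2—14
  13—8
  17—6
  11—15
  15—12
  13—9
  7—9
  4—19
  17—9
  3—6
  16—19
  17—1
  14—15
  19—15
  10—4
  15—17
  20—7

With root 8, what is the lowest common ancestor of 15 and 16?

15's ancestor chain is 15, 17, 9, 13, 8 and 16's is 16, 19, 15, 17, 9, 13, 8; they first meet at 15.

15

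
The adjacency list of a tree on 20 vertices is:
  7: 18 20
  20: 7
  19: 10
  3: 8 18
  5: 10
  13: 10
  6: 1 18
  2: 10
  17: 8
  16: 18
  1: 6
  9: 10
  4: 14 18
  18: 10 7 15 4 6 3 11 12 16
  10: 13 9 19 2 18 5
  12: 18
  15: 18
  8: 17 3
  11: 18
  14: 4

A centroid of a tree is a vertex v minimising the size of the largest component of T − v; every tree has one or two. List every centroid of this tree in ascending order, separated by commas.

Removing 18 splits the tree into components of sizes 6, 3, 2, 2, 2, 1, 1, 1, 1; the largest is 6 ≤ ⌊20/2⌋ = 10.
No neighbour of 18 does as well, so 18 is the unique centroid.

18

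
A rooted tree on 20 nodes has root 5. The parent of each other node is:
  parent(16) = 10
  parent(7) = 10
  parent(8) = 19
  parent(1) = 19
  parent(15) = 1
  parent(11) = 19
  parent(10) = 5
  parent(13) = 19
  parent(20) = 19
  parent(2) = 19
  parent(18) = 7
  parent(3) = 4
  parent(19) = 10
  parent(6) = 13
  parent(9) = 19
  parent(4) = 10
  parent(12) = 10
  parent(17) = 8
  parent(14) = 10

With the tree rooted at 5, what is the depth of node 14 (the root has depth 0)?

2

Climbing from 14 to the root: 14 → 10 → 5. That's 2 steps.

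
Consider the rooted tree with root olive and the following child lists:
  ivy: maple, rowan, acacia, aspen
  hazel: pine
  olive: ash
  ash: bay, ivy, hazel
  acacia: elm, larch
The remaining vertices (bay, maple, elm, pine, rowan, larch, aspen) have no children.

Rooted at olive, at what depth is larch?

4

olive → ash → ivy → acacia → larch — 4 edges.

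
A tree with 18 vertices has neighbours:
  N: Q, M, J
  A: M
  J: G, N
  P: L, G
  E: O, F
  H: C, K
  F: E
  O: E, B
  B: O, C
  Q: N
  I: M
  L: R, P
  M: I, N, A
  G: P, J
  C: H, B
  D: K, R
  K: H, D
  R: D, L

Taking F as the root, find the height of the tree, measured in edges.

15

The longest root-to-leaf path is F – E – O – B – C – H – K – D – R – L – P – G – J – N – M – A (15 edges).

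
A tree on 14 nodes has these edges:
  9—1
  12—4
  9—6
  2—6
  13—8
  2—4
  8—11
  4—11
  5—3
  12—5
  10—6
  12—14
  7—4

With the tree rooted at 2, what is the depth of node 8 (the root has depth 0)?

3

2–4–11–8 — 3 edges.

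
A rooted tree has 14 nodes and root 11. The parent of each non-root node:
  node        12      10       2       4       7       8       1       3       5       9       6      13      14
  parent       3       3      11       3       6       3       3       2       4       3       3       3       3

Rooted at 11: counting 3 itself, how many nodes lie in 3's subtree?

The subtree rooted at 3 contains: 3, 9, 4, 10, 6, 1, 13, 12, 14, 8, 5, 7 — 12 nodes.

12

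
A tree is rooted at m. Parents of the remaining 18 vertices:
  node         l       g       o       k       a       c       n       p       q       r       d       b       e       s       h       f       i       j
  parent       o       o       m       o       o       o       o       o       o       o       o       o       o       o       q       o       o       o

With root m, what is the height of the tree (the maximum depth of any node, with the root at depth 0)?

h sits deepest: m → o → q → h — 3 edges from the root.

3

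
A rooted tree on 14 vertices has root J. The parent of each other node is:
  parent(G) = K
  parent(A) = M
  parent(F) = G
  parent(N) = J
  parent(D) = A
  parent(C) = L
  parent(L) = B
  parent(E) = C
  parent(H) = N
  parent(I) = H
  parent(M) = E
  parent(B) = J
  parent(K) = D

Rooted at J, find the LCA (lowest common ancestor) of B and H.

J

B's ancestor chain is B, J and H's is H, N, J; they first meet at J.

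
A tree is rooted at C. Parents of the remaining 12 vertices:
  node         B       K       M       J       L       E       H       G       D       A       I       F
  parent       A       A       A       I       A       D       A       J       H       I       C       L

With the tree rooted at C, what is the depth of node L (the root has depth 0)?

Climbing from L to the root: L–A–I–C. That's 3 steps.

3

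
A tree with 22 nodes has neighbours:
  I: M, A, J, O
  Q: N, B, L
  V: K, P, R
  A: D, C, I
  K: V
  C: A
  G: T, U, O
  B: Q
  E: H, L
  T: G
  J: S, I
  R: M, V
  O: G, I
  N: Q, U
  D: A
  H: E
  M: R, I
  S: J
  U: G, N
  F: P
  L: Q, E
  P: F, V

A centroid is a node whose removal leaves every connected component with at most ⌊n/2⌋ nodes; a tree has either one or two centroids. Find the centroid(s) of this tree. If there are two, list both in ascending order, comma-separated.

If I is removed the pieces have sizes 10, 6, 3, 2, all ≤ ⌊22/2⌋ = 11.
No neighbour of I does as well, so I is the unique centroid.

I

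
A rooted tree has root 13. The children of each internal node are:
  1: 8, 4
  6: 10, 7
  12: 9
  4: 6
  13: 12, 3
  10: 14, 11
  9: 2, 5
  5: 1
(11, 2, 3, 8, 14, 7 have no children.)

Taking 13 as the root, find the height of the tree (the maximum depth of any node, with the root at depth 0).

14 sits deepest: 13 → 12 → 9 → 5 → 1 → 4 → 6 → 10 → 14 — 8 edges from the root.

8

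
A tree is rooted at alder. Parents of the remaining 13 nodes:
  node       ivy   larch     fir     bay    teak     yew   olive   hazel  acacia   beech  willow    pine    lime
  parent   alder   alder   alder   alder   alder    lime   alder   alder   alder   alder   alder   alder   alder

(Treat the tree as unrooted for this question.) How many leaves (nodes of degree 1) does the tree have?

Degree-1 nodes: acacia, bay, beech, fir, hazel, ivy, larch, olive, pine, teak, willow, yew — 12 of them.

12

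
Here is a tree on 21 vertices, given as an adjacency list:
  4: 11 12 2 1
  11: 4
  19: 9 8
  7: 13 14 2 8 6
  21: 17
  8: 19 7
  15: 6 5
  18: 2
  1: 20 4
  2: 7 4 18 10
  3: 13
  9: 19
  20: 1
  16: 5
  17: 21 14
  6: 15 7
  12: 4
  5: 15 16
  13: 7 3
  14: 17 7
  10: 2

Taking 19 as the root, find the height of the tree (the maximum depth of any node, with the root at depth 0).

16 sits deepest: 19 → 8 → 7 → 6 → 15 → 5 → 16 — 6 edges from the root.

6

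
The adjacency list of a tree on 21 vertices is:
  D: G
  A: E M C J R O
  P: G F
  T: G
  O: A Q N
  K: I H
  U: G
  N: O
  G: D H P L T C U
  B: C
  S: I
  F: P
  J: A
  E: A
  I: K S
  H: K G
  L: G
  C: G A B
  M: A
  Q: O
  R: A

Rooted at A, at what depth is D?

Climbing from D to the root: D → G → C → A. That's 3 steps.

3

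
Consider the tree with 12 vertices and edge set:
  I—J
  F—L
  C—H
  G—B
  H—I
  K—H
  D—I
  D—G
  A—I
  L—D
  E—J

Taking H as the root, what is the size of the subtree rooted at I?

Descendants of I (including itself): I, J, D, A, E, L, G, F, B. That's 9.

9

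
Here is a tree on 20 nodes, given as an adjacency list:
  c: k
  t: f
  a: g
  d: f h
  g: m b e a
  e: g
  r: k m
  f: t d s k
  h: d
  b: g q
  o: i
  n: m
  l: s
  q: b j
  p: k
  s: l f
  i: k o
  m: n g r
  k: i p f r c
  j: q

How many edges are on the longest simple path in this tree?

A longest path is j – q – b – g – m – r – k – f – s – l, with 9 edges.

9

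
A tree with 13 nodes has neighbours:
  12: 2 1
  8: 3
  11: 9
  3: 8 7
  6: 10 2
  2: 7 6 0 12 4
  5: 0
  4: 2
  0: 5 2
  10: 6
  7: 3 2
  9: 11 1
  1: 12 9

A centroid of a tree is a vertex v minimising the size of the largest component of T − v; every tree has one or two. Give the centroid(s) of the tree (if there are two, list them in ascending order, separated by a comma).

2

If 2 is removed the pieces have sizes 4, 3, 2, 2, 1, all ≤ ⌊13/2⌋ = 6.
Every other node leaves some component of size > 6, so the centroid is unique.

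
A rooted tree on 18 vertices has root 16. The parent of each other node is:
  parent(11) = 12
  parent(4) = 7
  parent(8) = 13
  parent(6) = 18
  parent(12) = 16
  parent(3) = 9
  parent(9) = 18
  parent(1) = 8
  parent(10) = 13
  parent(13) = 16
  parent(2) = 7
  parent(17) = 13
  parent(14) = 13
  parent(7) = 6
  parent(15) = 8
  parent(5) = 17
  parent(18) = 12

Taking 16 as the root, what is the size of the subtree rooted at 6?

4

Descendants of 6 (including itself): 6, 7, 4, 2. That's 4.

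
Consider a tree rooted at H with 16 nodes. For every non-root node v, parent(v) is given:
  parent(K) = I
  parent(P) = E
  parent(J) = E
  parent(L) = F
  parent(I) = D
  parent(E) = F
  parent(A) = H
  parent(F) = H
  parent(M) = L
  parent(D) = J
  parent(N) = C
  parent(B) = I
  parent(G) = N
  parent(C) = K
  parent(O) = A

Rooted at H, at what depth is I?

5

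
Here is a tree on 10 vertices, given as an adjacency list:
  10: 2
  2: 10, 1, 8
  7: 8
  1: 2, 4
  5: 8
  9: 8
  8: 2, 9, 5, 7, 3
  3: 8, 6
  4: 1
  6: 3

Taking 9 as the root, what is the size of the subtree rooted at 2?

2's subtree: {2, 1, 10, 4}, size 4.

4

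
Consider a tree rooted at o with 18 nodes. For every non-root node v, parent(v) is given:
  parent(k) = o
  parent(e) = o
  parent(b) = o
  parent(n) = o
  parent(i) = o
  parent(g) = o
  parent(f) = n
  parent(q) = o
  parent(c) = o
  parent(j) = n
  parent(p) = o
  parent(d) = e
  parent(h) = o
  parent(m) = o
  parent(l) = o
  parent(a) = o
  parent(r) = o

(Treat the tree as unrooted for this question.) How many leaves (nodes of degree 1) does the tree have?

Degree-1 nodes: a, b, c, d, f, g, h, i, j, k, l, m, p, q, r — 15 of them.

15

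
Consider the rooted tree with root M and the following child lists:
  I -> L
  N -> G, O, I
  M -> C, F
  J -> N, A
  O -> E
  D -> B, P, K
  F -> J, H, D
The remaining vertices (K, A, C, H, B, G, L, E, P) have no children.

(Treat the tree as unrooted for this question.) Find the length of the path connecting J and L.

3

Walking from J: J - N - I - L. Length 3.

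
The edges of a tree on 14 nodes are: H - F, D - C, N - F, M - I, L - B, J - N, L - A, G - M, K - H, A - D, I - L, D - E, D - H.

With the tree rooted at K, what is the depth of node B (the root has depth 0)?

5

K – H – D – A – L – B — 5 edges.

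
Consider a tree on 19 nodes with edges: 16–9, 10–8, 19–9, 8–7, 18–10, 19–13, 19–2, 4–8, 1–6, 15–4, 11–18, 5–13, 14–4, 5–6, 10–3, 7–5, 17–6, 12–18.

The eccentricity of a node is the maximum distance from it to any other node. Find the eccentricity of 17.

7

The node farthest from 17 is 12 (11 also at distance 7), via 17–6–5–7–8–10–18–12 — 7 edges.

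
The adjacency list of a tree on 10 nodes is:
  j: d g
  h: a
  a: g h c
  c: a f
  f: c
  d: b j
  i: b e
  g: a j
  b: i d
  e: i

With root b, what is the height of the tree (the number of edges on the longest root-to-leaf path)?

6

A deepest node is f, reached by b → d → j → g → a → c → f.
That path has 6 edges, so the height is 6.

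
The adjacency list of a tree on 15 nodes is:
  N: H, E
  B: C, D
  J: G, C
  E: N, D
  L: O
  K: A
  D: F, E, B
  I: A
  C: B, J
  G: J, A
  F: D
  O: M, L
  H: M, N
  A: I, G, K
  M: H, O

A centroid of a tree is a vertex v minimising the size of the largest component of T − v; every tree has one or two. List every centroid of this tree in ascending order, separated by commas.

Delete D: the remaining components have sizes 7, 6, 1. Max 7 ≤ 7, so D is a centroid.
No neighbour of D does as well, so D is the unique centroid.

D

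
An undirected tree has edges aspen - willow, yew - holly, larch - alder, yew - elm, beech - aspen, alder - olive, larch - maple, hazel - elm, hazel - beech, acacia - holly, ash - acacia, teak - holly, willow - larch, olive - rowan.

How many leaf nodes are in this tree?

4

The leaves are ash, maple, rowan, teak.
That is 4 leaves.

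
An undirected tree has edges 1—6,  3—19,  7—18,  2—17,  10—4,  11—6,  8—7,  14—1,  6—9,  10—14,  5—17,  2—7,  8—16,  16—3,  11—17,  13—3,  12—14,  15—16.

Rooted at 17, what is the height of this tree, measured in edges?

6

A deepest node is 4, reached by 17 → 11 → 6 → 1 → 14 → 10 → 4.
That path has 6 edges, so the height is 6.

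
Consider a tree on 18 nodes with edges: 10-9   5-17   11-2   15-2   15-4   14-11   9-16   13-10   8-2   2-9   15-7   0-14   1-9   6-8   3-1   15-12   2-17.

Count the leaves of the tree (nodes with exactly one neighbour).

Degree-1 nodes: 0, 3, 4, 5, 6, 7, 12, 13, 16 — 9 of them.

9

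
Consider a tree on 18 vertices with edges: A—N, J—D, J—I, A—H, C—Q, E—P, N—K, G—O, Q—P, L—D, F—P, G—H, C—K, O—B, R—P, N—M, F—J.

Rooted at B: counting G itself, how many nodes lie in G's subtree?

G's subtree: {G, H, A, N, K, M, C, Q, P, R, E, F, J, I, D, L}, size 16.

16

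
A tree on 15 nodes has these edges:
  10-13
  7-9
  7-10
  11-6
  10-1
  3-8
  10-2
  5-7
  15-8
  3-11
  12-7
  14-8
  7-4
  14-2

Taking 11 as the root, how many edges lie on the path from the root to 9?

7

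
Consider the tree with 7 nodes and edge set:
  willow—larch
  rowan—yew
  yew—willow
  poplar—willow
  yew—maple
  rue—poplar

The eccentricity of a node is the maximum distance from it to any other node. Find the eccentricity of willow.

2

The node farthest from willow is rue (rowan, maple also at distance 2), via willow – poplar – rue — 2 edges.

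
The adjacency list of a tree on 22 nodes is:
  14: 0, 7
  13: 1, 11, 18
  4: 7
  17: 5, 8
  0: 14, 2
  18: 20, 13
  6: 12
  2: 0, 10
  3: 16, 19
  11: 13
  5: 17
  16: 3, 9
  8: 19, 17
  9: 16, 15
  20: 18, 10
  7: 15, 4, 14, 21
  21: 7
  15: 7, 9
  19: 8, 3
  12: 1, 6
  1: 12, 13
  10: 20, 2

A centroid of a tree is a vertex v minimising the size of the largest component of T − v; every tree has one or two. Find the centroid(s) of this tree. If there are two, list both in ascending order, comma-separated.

If 7 is removed the pieces have sizes 11, 8, 1, 1, all ≤ ⌊22/2⌋ = 11.
14 is adjacent to 7 and is also a centroid (the largest component after removing it is likewise 11).

7, 14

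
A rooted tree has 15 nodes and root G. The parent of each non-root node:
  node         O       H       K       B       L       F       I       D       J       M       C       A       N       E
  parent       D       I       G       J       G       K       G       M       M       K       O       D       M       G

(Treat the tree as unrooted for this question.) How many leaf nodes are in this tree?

8

Degree-1 nodes: A, B, C, E, F, H, L, N — 8 of them.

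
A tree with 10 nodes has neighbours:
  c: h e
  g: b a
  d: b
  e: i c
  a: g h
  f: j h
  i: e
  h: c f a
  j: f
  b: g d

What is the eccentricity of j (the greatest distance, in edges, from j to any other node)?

6

The node farthest from j is d, via j-f-h-a-g-b-d — 6 edges.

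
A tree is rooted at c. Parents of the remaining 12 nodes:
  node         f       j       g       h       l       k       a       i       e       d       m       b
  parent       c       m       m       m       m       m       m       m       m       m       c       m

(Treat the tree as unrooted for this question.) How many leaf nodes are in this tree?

Degree-1 nodes: a, b, d, e, f, g, h, i, j, k, l — 11 of them.

11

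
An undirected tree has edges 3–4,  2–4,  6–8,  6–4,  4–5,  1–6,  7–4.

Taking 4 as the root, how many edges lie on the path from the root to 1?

2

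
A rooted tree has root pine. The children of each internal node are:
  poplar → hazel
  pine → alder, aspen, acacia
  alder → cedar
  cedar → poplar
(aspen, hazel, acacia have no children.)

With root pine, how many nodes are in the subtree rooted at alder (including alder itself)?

4

Descendants of alder (including itself): alder, cedar, poplar, hazel. That's 4.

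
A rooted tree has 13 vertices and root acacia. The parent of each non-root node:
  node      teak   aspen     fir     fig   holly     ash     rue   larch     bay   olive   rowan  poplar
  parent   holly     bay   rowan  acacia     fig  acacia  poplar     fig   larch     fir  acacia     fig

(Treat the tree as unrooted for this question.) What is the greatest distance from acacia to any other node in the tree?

The node farthest from acacia is aspen, via acacia – fig – larch – bay – aspen — 4 edges.

4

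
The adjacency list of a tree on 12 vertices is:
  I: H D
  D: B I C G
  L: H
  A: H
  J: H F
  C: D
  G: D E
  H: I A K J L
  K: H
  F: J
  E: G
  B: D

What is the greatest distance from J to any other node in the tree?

The node farthest from J is E, via J-H-I-D-G-E — 5 edges.

5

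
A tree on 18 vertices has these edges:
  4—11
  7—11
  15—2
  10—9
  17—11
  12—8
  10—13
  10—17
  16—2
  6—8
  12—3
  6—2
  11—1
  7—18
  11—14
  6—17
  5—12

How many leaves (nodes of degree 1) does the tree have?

10

Exactly 10 nodes have a single neighbour: 1, 3, 4, 5, 9, 13, 14, 15, 16, 18.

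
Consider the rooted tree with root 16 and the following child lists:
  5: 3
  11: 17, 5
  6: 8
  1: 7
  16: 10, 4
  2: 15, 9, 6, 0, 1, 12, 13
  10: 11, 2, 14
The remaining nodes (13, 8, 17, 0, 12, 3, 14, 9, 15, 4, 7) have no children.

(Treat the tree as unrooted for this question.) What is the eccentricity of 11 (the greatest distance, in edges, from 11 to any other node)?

Distances from 11 peak at 4, attained at 7 (8 also at distance 4).
11-10-2-1-7

4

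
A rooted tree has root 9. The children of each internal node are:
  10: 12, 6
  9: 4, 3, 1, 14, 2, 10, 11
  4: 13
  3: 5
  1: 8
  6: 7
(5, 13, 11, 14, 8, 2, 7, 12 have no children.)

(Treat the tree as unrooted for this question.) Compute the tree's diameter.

Starting from 7, a farthest node is 13 at distance 5.
One longest path: 7 - 6 - 10 - 9 - 4 - 13.
So the diameter is 5.

5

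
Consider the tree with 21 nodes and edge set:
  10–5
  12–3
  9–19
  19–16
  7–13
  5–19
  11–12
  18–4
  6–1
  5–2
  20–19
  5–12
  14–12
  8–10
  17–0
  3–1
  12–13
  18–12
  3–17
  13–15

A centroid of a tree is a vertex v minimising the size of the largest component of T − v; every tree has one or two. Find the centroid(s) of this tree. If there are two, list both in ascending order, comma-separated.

If 12 is removed the pieces have sizes 8, 5, 3, 2, 1, 1, all ≤ ⌊21/2⌋ = 10.
No neighbour of 12 does as well, so 12 is the unique centroid.

12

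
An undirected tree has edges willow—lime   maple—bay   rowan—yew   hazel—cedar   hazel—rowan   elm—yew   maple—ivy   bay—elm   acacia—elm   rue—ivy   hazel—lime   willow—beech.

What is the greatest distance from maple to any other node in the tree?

Distances from maple peak at 8, attained at beech.
maple – bay – elm – yew – rowan – hazel – lime – willow – beech

8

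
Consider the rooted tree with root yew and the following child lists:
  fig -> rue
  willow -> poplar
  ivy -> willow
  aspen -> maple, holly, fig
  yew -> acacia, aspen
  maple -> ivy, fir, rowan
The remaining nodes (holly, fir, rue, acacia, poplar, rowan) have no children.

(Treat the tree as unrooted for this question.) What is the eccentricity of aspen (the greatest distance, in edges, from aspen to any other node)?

4

The node farthest from aspen is poplar, via aspen–maple–ivy–willow–poplar — 4 edges.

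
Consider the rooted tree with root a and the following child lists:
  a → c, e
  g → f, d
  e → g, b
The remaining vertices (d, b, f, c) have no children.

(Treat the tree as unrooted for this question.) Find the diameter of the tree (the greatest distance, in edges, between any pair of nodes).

4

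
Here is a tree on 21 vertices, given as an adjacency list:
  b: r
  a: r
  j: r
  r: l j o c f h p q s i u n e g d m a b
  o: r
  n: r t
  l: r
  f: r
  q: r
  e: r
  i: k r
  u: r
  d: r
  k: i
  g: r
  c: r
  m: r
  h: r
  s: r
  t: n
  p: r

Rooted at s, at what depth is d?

2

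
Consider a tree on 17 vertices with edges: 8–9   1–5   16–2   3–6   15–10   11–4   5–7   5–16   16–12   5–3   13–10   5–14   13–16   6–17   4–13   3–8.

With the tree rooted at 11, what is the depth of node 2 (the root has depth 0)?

Path from 11 to 2: 11 – 4 – 13 – 16 – 2, which has 4 edges.

4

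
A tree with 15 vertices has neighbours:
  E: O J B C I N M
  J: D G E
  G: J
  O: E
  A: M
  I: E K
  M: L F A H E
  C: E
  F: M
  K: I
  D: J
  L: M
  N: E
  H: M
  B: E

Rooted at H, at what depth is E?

2

Climbing from E to the root: E → M → H. That's 2 steps.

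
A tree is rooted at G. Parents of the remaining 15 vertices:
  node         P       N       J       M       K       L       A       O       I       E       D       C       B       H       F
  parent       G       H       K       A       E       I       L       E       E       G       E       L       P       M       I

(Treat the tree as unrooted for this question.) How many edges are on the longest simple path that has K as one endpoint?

7

Distances from K peak at 7, attained at N.
K–E–I–L–A–M–H–N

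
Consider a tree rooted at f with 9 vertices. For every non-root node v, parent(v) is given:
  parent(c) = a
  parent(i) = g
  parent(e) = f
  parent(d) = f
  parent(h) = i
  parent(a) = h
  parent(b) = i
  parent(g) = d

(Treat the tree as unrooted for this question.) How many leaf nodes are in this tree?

Degree-1 nodes: b, c, e — 3 of them.

3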